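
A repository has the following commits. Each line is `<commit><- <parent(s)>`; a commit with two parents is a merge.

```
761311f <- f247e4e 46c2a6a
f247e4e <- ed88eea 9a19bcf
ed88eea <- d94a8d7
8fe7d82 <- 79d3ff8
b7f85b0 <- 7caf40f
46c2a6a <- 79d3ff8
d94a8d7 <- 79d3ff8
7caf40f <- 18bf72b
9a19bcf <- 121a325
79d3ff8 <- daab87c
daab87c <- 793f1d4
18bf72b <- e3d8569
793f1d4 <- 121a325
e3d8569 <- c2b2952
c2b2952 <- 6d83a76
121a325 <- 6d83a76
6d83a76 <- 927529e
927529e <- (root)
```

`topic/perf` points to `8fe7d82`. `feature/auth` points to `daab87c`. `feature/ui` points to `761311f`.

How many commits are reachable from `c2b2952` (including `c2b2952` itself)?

Walking parent pointers from c2b2952: reachable set = {6d83a76, 927529e, c2b2952}.
That is 3 commits.

3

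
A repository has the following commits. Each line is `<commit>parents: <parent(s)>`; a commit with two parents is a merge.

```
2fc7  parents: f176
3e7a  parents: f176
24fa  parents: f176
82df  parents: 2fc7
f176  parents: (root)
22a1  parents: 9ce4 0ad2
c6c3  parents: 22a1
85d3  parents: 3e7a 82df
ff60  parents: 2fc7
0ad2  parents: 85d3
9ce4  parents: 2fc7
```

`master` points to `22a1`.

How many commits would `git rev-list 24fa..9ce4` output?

2

Reachable from 9ce4: {2fc7, 9ce4, f176}.
Reachable from 24fa: {24fa, f176}.
In 9ce4's history but not 24fa's: {2fc7, 9ce4} — 2 commits.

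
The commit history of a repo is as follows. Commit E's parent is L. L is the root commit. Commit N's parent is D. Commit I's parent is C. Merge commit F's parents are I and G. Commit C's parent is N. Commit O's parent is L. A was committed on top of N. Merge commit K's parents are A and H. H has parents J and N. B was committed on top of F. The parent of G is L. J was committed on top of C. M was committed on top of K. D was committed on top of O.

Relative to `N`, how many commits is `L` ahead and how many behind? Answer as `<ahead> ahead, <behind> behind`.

Reachable from L: {L}.
Reachable from N: {D, L, N, O}.
Only in L's history (ahead): {} — 0.
Only in N's history (behind): {D, N, O} — 3.

0 ahead, 3 behind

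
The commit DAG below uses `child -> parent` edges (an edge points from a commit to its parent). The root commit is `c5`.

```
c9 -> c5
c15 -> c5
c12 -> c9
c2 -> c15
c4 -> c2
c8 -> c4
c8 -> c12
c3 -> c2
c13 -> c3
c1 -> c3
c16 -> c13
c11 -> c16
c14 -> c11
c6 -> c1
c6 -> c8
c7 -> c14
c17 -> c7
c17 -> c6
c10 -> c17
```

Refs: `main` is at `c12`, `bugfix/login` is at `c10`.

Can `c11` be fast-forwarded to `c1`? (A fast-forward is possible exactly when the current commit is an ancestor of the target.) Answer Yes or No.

A fast-forward from c11 to c1 is possible iff c11 is an ancestor of c1.
Ancestors of c1: {c1, c15, c2, c3, c5}.
c11 is not among them, so fast-forward is not possible.

No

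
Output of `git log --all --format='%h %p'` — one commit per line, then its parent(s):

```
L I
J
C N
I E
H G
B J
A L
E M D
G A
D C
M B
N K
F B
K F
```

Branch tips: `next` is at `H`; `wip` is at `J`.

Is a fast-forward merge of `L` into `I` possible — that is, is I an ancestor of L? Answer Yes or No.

Yes

A fast-forward from I to L is possible iff I is an ancestor of L.
Ancestors of L: {B, C, D, E, F, I, J, K, L, M, N}.
I is among them, so fast-forward is possible.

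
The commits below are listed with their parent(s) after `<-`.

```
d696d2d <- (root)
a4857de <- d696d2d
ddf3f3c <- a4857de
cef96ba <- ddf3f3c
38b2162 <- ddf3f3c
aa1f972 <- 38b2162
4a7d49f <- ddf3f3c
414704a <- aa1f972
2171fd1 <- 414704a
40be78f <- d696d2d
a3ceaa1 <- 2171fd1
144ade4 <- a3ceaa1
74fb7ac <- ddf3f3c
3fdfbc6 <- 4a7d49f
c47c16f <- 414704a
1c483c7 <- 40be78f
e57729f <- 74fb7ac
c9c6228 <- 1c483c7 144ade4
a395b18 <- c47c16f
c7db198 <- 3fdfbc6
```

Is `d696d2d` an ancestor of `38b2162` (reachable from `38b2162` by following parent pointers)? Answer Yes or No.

Ancestors of 38b2162 (commits reachable by following parents): {38b2162, a4857de, d696d2d, ddf3f3c}.
d696d2d is in that set, so it is an ancestor of 38b2162.

Yes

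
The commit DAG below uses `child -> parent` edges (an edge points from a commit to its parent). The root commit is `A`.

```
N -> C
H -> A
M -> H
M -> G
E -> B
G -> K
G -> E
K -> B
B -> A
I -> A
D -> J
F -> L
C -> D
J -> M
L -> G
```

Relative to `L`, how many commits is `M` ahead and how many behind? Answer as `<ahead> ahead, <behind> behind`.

2 ahead, 1 behind

Reachable from M: {A, B, E, G, H, K, M}.
Reachable from L: {A, B, E, G, K, L}.
Only in M's history (ahead): {H, M} — 2.
Only in L's history (behind): {L} — 1.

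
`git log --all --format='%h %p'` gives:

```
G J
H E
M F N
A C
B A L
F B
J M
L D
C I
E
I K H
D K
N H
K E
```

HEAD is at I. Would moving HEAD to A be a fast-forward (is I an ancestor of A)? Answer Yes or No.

Yes

A fast-forward from I to A is possible iff I is an ancestor of A.
Ancestors of A: {A, C, E, H, I, K}.
I is among them, so fast-forward is possible.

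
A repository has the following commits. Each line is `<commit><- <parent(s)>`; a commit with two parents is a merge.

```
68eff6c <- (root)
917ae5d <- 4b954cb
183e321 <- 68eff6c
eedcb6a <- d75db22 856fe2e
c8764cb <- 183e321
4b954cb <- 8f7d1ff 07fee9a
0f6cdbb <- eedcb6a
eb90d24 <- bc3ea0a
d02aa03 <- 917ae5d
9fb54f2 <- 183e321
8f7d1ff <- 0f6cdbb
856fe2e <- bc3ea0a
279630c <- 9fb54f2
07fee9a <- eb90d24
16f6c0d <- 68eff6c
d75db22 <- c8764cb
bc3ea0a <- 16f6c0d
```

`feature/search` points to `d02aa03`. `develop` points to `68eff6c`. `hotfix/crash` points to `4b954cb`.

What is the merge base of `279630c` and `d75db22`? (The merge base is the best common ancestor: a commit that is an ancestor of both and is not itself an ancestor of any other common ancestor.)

183e321

Ancestors of 279630c: {183e321, 279630c, 68eff6c, 9fb54f2}.
Ancestors of d75db22: {183e321, 68eff6c, c8764cb, d75db22}.
Common ancestors: {183e321, 68eff6c}.
Among these, 183e321 is not an ancestor of any other common ancestor — it is the merge base.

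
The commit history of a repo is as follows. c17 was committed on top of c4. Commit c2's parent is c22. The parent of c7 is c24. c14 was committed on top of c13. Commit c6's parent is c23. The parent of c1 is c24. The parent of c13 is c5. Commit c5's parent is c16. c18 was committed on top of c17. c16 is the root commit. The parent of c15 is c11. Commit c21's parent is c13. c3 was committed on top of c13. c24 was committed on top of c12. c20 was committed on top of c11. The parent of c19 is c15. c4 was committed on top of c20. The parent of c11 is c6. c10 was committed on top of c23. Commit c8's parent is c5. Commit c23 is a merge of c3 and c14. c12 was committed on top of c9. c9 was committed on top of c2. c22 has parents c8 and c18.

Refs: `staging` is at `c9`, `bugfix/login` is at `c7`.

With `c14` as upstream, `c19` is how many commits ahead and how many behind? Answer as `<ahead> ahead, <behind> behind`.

Reachable from c19: {c11, c13, c14, c15, c16, c19, c23, c3, c5, c6}.
Reachable from c14: {c13, c14, c16, c5}.
Only in c19's history (ahead): {c11, c15, c19, c23, c3, c6} — 6.
Only in c14's history (behind): {} — 0.

6 ahead, 0 behind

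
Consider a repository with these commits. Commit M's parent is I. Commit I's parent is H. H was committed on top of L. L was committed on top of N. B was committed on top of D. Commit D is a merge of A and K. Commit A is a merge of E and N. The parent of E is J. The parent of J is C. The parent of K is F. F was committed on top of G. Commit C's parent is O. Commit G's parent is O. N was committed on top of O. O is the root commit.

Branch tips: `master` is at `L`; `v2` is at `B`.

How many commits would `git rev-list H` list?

Walking parent pointers from H: reachable set = {H, L, N, O}.
That is 4 commits.

4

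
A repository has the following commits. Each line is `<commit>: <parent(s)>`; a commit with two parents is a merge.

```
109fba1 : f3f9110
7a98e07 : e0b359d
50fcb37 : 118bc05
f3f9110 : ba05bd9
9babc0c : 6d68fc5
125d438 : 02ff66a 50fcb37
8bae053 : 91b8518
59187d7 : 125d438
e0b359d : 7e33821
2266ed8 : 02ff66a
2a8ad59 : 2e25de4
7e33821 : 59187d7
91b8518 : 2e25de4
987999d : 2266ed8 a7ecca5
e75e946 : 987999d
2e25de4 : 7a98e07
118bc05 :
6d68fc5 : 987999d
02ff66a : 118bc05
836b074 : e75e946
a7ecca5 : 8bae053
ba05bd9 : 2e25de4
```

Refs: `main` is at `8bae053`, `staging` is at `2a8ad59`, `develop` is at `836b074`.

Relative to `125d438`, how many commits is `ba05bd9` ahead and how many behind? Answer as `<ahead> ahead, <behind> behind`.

Reachable from ba05bd9: {02ff66a, 118bc05, 125d438, 2e25de4, 50fcb37, 59187d7, 7a98e07, 7e33821, ba05bd9, e0b359d}.
Reachable from 125d438: {02ff66a, 118bc05, 125d438, 50fcb37}.
Only in ba05bd9's history (ahead): {2e25de4, 59187d7, 7a98e07, 7e33821, ba05bd9, e0b359d} — 6.
Only in 125d438's history (behind): {} — 0.

6 ahead, 0 behind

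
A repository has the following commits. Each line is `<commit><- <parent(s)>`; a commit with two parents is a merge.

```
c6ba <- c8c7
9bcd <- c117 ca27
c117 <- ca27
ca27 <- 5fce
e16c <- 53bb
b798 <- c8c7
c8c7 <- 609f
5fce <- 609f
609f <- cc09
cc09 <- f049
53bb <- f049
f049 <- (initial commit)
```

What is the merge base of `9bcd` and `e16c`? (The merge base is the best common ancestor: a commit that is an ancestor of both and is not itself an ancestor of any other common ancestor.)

f049

Ancestors of 9bcd: {5fce, 609f, 9bcd, c117, ca27, cc09, f049}.
Ancestors of e16c: {53bb, e16c, f049}.
Common ancestors: {f049}.
The only common ancestor is f049, so it is the merge base.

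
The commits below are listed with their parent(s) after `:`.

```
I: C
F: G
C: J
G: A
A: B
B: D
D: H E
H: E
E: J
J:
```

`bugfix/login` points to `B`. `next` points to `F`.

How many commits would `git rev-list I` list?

Walking parent pointers from I: reachable set = {C, I, J}.
That is 3 commits.

3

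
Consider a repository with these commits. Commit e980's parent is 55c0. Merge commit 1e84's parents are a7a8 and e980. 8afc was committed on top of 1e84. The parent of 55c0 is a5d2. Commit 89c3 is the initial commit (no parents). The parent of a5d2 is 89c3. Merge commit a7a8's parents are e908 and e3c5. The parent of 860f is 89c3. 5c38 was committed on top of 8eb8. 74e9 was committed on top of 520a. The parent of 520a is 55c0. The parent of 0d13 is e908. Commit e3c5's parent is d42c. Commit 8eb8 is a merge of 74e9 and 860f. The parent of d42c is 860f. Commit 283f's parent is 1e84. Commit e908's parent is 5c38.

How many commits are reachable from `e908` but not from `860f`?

Reachable from e908: {520a, 55c0, 5c38, 74e9, 860f, 89c3, 8eb8, a5d2, e908}.
Reachable from 860f: {860f, 89c3}.
In e908's history but not 860f's: {520a, 55c0, 5c38, 74e9, 8eb8, a5d2, e908} — 7 commits.

7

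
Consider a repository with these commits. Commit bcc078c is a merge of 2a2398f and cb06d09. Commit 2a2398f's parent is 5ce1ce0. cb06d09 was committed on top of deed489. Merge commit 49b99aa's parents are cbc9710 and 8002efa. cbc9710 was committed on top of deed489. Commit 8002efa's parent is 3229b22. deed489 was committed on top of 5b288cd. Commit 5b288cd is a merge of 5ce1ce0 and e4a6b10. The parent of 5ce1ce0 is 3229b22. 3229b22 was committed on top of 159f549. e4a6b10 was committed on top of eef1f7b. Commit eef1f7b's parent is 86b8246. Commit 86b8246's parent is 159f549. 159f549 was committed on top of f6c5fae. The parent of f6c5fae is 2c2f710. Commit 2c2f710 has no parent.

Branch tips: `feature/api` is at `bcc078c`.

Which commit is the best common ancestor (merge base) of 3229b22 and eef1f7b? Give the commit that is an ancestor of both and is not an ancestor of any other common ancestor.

Ancestors of 3229b22: {159f549, 2c2f710, 3229b22, f6c5fae}.
Ancestors of eef1f7b: {159f549, 2c2f710, 86b8246, eef1f7b, f6c5fae}.
Common ancestors: {159f549, 2c2f710, f6c5fae}.
Among these, 159f549 is not an ancestor of any other common ancestor — it is the merge base.

159f549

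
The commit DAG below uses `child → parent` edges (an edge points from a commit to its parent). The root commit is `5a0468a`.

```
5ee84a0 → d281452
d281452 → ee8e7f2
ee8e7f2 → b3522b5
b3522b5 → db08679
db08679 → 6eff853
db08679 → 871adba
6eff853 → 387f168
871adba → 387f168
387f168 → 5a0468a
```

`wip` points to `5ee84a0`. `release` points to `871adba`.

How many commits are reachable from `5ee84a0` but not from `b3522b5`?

3

Reachable from 5ee84a0: {387f168, 5a0468a, 5ee84a0, 6eff853, 871adba, b3522b5, d281452, db08679, ee8e7f2}.
Reachable from b3522b5: {387f168, 5a0468a, 6eff853, 871adba, b3522b5, db08679}.
In 5ee84a0's history but not b3522b5's: {5ee84a0, d281452, ee8e7f2} — 3 commits.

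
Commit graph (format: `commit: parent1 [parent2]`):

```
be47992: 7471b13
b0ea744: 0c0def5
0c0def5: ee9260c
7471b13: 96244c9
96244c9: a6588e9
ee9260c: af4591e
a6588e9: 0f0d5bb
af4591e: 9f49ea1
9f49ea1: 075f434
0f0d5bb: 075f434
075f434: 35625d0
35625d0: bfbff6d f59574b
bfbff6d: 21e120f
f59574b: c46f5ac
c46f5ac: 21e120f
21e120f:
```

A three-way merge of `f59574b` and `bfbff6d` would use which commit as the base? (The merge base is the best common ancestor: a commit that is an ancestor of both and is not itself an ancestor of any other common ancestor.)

Ancestors of f59574b: {21e120f, c46f5ac, f59574b}.
Ancestors of bfbff6d: {21e120f, bfbff6d}.
Common ancestors: {21e120f}.
The only common ancestor is 21e120f, so it is the merge base.

21e120f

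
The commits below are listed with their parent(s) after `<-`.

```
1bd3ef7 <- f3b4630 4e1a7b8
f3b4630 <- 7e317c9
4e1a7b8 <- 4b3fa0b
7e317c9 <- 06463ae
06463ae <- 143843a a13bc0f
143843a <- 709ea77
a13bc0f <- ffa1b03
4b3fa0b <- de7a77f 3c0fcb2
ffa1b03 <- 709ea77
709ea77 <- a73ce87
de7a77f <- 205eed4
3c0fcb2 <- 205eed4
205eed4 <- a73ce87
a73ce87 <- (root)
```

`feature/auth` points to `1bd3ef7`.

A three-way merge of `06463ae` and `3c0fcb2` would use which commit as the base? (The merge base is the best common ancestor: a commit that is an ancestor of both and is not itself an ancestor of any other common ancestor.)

Ancestors of 06463ae: {06463ae, 143843a, 709ea77, a13bc0f, a73ce87, ffa1b03}.
Ancestors of 3c0fcb2: {205eed4, 3c0fcb2, a73ce87}.
Common ancestors: {a73ce87}.
The only common ancestor is a73ce87, so it is the merge base.

a73ce87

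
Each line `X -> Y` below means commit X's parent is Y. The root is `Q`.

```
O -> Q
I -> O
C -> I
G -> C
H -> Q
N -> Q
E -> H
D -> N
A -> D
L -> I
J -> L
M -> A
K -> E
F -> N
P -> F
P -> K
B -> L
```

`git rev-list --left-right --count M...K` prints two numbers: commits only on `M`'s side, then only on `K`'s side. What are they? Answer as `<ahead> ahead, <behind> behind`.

Reachable from M: {A, D, M, N, Q}.
Reachable from K: {E, H, K, Q}.
Only in M's history (ahead): {A, D, M, N} — 4.
Only in K's history (behind): {E, H, K} — 3.

4 ahead, 3 behind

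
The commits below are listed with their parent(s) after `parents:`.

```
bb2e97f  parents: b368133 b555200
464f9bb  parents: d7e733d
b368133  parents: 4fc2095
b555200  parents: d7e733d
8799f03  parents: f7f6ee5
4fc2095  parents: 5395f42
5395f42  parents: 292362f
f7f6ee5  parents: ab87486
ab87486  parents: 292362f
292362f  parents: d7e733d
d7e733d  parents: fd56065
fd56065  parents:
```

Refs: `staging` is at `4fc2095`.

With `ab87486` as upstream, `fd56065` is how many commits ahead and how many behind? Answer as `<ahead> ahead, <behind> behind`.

0 ahead, 3 behind

Reachable from fd56065: {fd56065}.
Reachable from ab87486: {292362f, ab87486, d7e733d, fd56065}.
Only in fd56065's history (ahead): {} — 0.
Only in ab87486's history (behind): {292362f, ab87486, d7e733d} — 3.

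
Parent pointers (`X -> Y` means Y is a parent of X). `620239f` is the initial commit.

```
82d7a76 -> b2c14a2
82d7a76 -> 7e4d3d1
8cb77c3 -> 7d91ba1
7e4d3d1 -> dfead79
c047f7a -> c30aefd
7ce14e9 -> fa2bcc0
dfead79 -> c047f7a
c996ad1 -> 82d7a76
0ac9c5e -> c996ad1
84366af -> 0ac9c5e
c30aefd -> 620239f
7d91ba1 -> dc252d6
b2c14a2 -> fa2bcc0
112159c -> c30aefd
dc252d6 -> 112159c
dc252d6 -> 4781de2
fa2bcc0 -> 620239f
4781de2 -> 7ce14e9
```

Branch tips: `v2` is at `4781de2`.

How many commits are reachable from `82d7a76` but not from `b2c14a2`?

Reachable from 82d7a76: {620239f, 7e4d3d1, 82d7a76, b2c14a2, c047f7a, c30aefd, dfead79, fa2bcc0}.
Reachable from b2c14a2: {620239f, b2c14a2, fa2bcc0}.
In 82d7a76's history but not b2c14a2's: {7e4d3d1, 82d7a76, c047f7a, c30aefd, dfead79} — 5 commits.

5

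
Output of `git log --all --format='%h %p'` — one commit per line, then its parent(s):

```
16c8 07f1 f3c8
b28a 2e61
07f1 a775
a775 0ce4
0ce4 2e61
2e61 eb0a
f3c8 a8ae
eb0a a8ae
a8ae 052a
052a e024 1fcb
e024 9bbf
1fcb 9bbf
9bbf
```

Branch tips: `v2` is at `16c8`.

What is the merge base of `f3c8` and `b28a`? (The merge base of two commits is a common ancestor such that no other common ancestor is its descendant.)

Ancestors of f3c8: {052a, 1fcb, 9bbf, a8ae, e024, f3c8}.
Ancestors of b28a: {052a, 1fcb, 2e61, 9bbf, a8ae, b28a, e024, eb0a}.
Common ancestors: {052a, 1fcb, 9bbf, a8ae, e024}.
Among these, a8ae is not an ancestor of any other common ancestor — it is the merge base.

a8ae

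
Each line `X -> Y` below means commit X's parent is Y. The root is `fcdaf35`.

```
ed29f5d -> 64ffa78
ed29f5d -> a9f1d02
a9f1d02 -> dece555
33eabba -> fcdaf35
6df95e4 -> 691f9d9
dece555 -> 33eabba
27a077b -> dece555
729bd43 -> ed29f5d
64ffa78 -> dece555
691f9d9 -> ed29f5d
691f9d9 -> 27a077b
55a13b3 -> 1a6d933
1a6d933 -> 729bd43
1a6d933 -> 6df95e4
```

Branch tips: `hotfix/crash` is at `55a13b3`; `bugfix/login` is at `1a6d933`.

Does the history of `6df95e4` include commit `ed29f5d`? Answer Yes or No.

Yes

Ancestors of 6df95e4 (commits reachable by following parents): {27a077b, 33eabba, 64ffa78, 691f9d9, 6df95e4, a9f1d02, dece555, ed29f5d, fcdaf35}.
ed29f5d is in that set, so it is an ancestor of 6df95e4.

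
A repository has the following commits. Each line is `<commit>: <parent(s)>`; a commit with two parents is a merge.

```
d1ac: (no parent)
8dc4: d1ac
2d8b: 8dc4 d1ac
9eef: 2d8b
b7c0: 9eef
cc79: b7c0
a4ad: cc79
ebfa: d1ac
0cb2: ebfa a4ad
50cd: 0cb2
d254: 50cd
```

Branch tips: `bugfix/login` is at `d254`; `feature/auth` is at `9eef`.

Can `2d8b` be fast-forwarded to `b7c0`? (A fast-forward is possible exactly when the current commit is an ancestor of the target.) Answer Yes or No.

A fast-forward from 2d8b to b7c0 is possible iff 2d8b is an ancestor of b7c0.
Ancestors of b7c0: {2d8b, 8dc4, 9eef, b7c0, d1ac}.
2d8b is among them, so fast-forward is possible.

Yes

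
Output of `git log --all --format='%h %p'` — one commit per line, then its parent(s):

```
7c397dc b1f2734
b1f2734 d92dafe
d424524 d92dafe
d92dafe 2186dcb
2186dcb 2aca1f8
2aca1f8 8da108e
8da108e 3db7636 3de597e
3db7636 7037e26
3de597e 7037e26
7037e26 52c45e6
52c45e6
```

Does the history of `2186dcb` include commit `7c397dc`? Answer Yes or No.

Ancestors of 2186dcb: {2186dcb, 2aca1f8, 3db7636, 3de597e, 52c45e6, 7037e26, 8da108e}.
7c397dc is not in that set, so it is not an ancestor of 2186dcb.

No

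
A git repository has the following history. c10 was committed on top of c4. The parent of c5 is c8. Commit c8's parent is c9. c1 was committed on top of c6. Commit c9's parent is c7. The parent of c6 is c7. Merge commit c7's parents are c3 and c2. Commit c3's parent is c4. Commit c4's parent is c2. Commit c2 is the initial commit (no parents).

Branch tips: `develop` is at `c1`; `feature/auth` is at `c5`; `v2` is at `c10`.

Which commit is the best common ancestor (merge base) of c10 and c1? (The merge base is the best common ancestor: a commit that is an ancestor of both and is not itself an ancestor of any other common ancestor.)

Ancestors of c10: {c10, c2, c4}.
Ancestors of c1: {c1, c2, c3, c4, c6, c7}.
Common ancestors: {c2, c4}.
Among these, c4 is not an ancestor of any other common ancestor — it is the merge base.

c4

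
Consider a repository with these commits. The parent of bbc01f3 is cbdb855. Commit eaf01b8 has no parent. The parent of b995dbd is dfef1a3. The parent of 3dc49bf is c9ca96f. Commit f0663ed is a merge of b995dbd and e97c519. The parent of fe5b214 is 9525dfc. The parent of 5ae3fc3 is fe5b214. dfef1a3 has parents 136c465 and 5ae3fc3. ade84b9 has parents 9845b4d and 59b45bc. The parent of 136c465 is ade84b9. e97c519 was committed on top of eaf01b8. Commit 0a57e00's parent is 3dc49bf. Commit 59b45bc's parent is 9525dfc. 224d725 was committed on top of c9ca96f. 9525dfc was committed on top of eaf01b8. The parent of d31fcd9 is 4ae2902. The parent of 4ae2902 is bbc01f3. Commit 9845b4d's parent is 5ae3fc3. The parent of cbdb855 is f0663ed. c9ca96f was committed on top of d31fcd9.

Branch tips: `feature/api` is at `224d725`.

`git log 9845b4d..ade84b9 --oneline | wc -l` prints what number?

Reachable from ade84b9: {59b45bc, 5ae3fc3, 9525dfc, 9845b4d, ade84b9, eaf01b8, fe5b214}.
Reachable from 9845b4d: {5ae3fc3, 9525dfc, 9845b4d, eaf01b8, fe5b214}.
In ade84b9's history but not 9845b4d's: {59b45bc, ade84b9} — 2 commits.

2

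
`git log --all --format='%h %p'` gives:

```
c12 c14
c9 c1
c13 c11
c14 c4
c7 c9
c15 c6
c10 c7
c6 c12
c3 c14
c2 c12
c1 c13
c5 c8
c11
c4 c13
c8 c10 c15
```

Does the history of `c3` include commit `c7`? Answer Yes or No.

Ancestors of c3: {c11, c13, c14, c3, c4}.
c7 is not in that set, so it is not an ancestor of c3.

No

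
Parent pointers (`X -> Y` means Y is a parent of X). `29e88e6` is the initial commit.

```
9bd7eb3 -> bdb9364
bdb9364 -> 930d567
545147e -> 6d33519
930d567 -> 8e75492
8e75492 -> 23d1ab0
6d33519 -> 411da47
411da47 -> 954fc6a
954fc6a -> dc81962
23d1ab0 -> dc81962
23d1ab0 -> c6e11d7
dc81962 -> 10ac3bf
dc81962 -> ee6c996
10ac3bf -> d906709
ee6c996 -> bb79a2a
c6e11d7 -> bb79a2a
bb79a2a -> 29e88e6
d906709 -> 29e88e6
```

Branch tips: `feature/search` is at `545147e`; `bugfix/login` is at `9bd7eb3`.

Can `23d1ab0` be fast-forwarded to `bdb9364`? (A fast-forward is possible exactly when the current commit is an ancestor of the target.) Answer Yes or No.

A fast-forward from 23d1ab0 to bdb9364 is possible iff 23d1ab0 is an ancestor of bdb9364.
Ancestors of bdb9364: {10ac3bf, 23d1ab0, 29e88e6, 8e75492, 930d567, bb79a2a, bdb9364, c6e11d7, d906709, dc81962, ee6c996}.
23d1ab0 is among them, so fast-forward is possible.

Yes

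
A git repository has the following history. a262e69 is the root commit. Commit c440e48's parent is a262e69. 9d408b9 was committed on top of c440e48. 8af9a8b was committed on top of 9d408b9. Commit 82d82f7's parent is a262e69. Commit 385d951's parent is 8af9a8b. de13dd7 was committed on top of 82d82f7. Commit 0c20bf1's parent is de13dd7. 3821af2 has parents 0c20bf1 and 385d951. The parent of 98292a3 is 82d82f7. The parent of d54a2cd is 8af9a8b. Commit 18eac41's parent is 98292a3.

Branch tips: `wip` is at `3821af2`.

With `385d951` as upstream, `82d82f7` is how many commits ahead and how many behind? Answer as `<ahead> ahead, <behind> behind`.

1 ahead, 4 behind

Reachable from 82d82f7: {82d82f7, a262e69}.
Reachable from 385d951: {385d951, 8af9a8b, 9d408b9, a262e69, c440e48}.
Only in 82d82f7's history (ahead): {82d82f7} — 1.
Only in 385d951's history (behind): {385d951, 8af9a8b, 9d408b9, c440e48} — 4.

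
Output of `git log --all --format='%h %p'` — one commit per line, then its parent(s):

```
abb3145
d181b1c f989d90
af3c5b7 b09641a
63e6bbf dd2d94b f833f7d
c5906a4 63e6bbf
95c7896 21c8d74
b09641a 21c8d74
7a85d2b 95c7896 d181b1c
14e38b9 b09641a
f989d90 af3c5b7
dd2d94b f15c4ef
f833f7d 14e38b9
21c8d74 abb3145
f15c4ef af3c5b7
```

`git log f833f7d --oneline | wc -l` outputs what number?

5

Walking parent pointers from f833f7d: reachable set = {14e38b9, 21c8d74, abb3145, b09641a, f833f7d}.
That is 5 commits.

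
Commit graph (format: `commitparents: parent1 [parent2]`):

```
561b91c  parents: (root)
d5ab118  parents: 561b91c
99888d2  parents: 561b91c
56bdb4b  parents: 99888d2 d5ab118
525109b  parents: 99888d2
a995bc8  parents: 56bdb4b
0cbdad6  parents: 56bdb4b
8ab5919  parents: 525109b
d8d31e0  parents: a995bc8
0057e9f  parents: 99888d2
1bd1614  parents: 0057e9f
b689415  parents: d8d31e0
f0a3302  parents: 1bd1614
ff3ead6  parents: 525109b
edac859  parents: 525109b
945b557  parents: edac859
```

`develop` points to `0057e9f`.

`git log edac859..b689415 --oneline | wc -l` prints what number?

Reachable from b689415: {561b91c, 56bdb4b, 99888d2, a995bc8, b689415, d5ab118, d8d31e0}.
Reachable from edac859: {525109b, 561b91c, 99888d2, edac859}.
In b689415's history but not edac859's: {56bdb4b, a995bc8, b689415, d5ab118, d8d31e0} — 5 commits.

5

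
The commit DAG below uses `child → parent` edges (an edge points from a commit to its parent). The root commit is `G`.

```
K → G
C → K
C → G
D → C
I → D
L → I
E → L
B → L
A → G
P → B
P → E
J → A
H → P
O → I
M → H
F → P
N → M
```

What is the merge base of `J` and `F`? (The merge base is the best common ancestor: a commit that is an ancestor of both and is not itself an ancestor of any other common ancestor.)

Ancestors of J: {A, G, J}.
Ancestors of F: {B, C, D, E, F, G, I, K, L, P}.
Common ancestors: {G}.
The only common ancestor is G, so it is the merge base.

G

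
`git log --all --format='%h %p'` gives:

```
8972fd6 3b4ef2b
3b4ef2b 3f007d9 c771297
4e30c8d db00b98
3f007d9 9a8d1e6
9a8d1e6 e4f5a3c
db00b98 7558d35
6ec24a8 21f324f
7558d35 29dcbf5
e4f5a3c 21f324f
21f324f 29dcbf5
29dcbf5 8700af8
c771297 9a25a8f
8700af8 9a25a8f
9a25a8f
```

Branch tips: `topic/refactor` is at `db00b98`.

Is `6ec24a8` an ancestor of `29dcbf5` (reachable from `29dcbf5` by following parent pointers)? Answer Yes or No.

Ancestors of 29dcbf5: {29dcbf5, 8700af8, 9a25a8f}.
6ec24a8 is not in that set, so it is not an ancestor of 29dcbf5.

No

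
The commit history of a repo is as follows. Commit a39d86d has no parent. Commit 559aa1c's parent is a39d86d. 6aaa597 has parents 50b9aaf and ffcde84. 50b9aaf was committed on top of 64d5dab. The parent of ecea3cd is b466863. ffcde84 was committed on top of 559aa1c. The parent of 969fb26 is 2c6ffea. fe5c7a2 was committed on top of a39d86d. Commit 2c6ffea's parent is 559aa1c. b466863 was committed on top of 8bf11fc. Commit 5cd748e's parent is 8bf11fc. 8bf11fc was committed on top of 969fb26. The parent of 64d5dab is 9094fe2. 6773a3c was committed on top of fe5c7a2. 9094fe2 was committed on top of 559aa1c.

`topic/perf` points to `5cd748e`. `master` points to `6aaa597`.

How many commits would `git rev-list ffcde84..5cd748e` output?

Reachable from 5cd748e: {2c6ffea, 559aa1c, 5cd748e, 8bf11fc, 969fb26, a39d86d}.
Reachable from ffcde84: {559aa1c, a39d86d, ffcde84}.
In 5cd748e's history but not ffcde84's: {2c6ffea, 5cd748e, 8bf11fc, 969fb26} — 4 commits.

4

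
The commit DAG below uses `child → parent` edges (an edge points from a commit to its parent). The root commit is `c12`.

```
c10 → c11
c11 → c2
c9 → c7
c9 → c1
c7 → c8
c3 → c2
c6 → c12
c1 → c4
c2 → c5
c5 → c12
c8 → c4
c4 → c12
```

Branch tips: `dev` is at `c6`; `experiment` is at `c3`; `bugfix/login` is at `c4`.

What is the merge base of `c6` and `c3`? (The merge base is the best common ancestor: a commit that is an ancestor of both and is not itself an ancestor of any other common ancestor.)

c12

Ancestors of c6: {c12, c6}.
Ancestors of c3: {c12, c2, c3, c5}.
Common ancestors: {c12}.
The only common ancestor is c12, so it is the merge base.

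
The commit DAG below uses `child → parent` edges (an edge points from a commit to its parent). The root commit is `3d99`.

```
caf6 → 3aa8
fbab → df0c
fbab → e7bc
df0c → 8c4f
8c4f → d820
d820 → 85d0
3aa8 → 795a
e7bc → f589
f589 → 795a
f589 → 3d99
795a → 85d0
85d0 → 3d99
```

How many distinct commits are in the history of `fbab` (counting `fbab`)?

9

Walking parent pointers from fbab: reachable set = {3d99, 795a, 85d0, 8c4f, d820, df0c, e7bc, f589, fbab}.
That is 9 commits.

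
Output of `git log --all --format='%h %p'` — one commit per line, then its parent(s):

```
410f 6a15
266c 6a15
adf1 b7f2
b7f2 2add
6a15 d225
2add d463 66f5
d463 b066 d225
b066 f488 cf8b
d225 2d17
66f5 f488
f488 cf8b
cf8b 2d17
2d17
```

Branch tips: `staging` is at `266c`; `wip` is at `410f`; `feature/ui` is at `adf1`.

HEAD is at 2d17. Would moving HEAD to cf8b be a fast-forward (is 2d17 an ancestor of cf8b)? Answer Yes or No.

A fast-forward from 2d17 to cf8b is possible iff 2d17 is an ancestor of cf8b.
Ancestors of cf8b: {2d17, cf8b}.
2d17 is among them, so fast-forward is possible.

Yes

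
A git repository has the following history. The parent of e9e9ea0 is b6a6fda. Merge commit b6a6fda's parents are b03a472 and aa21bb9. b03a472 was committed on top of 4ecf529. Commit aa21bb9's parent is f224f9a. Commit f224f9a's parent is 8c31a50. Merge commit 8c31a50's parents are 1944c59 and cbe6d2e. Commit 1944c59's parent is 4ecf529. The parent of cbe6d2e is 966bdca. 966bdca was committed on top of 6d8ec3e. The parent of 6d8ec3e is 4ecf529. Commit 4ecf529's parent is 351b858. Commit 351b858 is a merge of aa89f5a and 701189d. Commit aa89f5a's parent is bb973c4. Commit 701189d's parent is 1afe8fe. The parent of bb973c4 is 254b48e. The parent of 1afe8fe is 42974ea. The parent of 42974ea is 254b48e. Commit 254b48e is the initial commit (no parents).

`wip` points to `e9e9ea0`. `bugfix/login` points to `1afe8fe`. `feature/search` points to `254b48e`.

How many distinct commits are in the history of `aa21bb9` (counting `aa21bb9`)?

15

Walking parent pointers from aa21bb9: reachable set = {1944c59, 1afe8fe, 254b48e, 351b858, 42974ea, 4ecf529, 6d8ec3e, 701189d, 8c31a50, 966bdca, aa21bb9, aa89f5a, bb973c4, cbe6d2e, f224f9a}.
That is 15 commits.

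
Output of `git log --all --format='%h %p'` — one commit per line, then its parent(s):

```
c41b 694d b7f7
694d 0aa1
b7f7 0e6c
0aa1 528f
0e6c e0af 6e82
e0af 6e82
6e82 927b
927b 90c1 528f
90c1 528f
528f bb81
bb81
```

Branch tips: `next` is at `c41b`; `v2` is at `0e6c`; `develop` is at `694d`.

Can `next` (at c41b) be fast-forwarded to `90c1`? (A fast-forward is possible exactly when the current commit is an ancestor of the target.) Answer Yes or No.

A fast-forward from c41b to 90c1 is possible iff c41b is an ancestor of 90c1.
Ancestors of 90c1: {528f, 90c1, bb81}.
c41b is not among them, so fast-forward is not possible.

No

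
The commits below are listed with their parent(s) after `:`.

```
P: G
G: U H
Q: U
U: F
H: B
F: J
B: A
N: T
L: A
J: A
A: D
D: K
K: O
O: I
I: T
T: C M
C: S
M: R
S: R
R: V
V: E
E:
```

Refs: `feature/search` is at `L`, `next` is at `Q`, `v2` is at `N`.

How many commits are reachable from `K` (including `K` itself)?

Walking parent pointers from K: reachable set = {C, E, I, K, M, O, R, S, T, V}.
That is 10 commits.

10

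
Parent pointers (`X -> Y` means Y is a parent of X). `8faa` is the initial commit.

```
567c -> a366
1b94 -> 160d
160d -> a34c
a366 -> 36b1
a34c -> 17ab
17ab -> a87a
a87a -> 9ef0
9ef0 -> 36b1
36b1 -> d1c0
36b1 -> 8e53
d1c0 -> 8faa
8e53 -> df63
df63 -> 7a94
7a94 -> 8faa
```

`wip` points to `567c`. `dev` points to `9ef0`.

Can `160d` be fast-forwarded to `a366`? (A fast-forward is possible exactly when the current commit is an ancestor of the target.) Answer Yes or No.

No

A fast-forward from 160d to a366 is possible iff 160d is an ancestor of a366.
Ancestors of a366: {36b1, 7a94, 8e53, 8faa, a366, d1c0, df63}.
160d is not among them, so fast-forward is not possible.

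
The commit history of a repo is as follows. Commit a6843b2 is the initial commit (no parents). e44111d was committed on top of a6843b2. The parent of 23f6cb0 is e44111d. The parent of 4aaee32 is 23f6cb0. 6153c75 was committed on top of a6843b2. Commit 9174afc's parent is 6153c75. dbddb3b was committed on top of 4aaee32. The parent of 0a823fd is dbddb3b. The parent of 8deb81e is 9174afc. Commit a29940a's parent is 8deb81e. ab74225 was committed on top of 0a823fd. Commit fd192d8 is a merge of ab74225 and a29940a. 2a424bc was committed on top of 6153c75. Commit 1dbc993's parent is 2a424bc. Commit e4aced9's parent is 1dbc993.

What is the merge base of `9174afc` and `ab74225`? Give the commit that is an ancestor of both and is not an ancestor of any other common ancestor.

a6843b2

Ancestors of 9174afc: {6153c75, 9174afc, a6843b2}.
Ancestors of ab74225: {0a823fd, 23f6cb0, 4aaee32, a6843b2, ab74225, dbddb3b, e44111d}.
Common ancestors: {a6843b2}.
The only common ancestor is a6843b2, so it is the merge base.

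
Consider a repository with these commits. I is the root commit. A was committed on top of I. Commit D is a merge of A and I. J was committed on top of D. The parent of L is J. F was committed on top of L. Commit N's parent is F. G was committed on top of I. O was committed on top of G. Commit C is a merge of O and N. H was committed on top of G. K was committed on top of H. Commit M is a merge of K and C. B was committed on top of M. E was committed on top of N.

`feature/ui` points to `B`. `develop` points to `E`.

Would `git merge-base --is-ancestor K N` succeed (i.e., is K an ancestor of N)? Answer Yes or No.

No

Ancestors of N: {A, D, F, I, J, L, N}.
K is not in that set, so it is not an ancestor of N.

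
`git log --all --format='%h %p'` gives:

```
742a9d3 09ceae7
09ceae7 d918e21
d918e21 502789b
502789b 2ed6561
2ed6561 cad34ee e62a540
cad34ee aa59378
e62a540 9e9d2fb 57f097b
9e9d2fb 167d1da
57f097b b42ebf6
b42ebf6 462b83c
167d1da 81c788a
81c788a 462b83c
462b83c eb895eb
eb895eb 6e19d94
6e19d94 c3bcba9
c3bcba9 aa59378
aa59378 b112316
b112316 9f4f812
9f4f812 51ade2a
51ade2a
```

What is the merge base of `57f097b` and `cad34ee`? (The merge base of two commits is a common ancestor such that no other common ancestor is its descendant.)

aa59378

Ancestors of 57f097b: {462b83c, 51ade2a, 57f097b, 6e19d94, 9f4f812, aa59378, b112316, b42ebf6, c3bcba9, eb895eb}.
Ancestors of cad34ee: {51ade2a, 9f4f812, aa59378, b112316, cad34ee}.
Common ancestors: {51ade2a, 9f4f812, aa59378, b112316}.
Among these, aa59378 is not an ancestor of any other common ancestor — it is the merge base.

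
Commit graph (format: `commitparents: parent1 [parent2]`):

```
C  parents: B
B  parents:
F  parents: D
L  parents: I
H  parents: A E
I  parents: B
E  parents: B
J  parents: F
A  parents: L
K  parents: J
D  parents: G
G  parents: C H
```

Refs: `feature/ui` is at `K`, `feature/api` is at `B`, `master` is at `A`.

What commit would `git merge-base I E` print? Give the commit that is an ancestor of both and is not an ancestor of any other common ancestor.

Ancestors of I: {B, I}.
Ancestors of E: {B, E}.
Common ancestors: {B}.
The only common ancestor is B, so it is the merge base.

B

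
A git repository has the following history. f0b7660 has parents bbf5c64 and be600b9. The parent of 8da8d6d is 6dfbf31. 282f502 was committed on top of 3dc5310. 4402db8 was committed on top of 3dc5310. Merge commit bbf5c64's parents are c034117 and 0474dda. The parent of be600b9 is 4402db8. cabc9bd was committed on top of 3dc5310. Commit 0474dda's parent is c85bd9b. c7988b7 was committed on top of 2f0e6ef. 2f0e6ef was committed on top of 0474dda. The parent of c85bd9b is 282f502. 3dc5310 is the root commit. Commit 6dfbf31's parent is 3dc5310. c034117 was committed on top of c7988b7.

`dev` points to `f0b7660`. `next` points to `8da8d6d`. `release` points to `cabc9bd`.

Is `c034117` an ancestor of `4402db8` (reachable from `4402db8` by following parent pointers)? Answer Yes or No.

No

Ancestors of 4402db8: {3dc5310, 4402db8}.
c034117 is not in that set, so it is not an ancestor of 4402db8.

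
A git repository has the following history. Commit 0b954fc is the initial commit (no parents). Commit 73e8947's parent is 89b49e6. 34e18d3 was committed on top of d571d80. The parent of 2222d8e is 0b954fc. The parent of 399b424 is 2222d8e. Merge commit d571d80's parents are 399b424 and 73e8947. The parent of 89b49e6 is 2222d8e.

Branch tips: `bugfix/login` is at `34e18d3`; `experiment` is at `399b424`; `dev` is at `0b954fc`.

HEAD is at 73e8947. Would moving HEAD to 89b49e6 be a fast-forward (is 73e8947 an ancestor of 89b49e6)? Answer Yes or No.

No

A fast-forward from 73e8947 to 89b49e6 is possible iff 73e8947 is an ancestor of 89b49e6.
Ancestors of 89b49e6: {0b954fc, 2222d8e, 89b49e6}.
73e8947 is not among them, so fast-forward is not possible.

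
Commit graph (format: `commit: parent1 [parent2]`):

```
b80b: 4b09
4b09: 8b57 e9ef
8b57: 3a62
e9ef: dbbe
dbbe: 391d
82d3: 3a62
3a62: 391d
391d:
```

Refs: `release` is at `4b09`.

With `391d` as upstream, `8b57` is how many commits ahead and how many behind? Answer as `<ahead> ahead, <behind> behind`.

Reachable from 8b57: {391d, 3a62, 8b57}.
Reachable from 391d: {391d}.
Only in 8b57's history (ahead): {3a62, 8b57} — 2.
Only in 391d's history (behind): {} — 0.

2 ahead, 0 behind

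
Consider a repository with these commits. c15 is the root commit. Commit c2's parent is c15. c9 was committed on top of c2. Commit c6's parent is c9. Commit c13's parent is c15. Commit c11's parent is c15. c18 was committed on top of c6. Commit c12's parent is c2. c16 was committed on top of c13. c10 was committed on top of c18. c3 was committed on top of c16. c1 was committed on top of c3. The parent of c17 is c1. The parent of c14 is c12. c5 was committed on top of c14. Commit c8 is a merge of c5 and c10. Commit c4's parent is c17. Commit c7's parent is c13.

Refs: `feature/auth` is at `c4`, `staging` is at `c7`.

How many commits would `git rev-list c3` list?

Walking parent pointers from c3: reachable set = {c13, c15, c16, c3}.
That is 4 commits.

4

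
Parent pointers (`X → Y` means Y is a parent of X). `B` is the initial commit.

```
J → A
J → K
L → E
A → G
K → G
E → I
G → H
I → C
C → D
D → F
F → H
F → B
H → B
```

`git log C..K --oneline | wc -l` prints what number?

Reachable from K: {B, G, H, K}.
Reachable from C: {B, C, D, F, H}.
In K's history but not C's: {G, K} — 2 commits.

2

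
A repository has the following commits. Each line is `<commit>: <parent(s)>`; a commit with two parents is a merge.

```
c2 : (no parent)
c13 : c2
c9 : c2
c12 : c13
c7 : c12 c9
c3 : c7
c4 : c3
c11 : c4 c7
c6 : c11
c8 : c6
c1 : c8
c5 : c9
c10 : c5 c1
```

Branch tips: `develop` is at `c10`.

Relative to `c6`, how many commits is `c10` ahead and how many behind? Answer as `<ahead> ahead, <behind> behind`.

4 ahead, 0 behind

Reachable from c10: {c1, c10, c11, c12, c13, c2, c3, c4, c5, c6, c7, c8, c9}.
Reachable from c6: {c11, c12, c13, c2, c3, c4, c6, c7, c9}.
Only in c10's history (ahead): {c1, c10, c5, c8} — 4.
Only in c6's history (behind): {} — 0.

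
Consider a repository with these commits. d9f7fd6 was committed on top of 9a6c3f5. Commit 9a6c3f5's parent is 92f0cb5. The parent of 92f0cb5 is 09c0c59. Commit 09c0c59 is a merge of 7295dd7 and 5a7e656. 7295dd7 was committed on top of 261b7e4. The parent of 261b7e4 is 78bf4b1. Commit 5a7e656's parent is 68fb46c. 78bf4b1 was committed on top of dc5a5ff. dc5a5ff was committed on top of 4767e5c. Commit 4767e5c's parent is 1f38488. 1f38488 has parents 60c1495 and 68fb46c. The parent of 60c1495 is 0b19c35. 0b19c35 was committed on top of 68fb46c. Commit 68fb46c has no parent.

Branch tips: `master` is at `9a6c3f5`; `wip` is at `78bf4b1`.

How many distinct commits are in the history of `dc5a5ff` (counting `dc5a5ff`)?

6

Walking parent pointers from dc5a5ff: reachable set = {0b19c35, 1f38488, 4767e5c, 60c1495, 68fb46c, dc5a5ff}.
That is 6 commits.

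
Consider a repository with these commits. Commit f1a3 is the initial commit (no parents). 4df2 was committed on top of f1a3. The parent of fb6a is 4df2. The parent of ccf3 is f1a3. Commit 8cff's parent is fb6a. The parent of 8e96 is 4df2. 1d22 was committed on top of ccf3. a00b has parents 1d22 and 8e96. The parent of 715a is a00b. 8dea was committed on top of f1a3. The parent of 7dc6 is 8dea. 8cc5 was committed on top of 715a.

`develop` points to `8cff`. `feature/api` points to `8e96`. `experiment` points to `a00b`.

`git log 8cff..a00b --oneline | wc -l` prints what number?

4

Reachable from a00b: {1d22, 4df2, 8e96, a00b, ccf3, f1a3}.
Reachable from 8cff: {4df2, 8cff, f1a3, fb6a}.
In a00b's history but not 8cff's: {1d22, 8e96, a00b, ccf3} — 4 commits.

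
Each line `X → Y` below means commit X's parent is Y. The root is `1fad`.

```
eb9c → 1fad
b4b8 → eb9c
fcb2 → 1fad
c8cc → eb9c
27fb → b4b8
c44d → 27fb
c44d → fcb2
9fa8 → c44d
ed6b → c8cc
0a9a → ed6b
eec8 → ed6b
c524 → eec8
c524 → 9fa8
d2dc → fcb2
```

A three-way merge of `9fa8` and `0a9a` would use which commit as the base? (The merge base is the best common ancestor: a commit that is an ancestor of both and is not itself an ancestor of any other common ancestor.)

Ancestors of 9fa8: {1fad, 27fb, 9fa8, b4b8, c44d, eb9c, fcb2}.
Ancestors of 0a9a: {0a9a, 1fad, c8cc, eb9c, ed6b}.
Common ancestors: {1fad, eb9c}.
Among these, eb9c is not an ancestor of any other common ancestor — it is the merge base.

eb9c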